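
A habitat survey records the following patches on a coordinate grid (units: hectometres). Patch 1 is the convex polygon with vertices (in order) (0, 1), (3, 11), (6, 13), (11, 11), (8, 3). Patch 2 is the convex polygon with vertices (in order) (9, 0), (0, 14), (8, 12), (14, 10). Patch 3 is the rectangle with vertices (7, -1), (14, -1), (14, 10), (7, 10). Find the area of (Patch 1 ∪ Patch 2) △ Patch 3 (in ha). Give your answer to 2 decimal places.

|Patch 1 ∪ Patch 2| = 112.6523.
|(Patch 1 ∪ Patch 2) ∩ Patch 3| = 41.925.
|(Patch 1 ∪ Patch 2) △ Patch 3| = 112.6523 + 77 − 83.85 = 105.80.

105.80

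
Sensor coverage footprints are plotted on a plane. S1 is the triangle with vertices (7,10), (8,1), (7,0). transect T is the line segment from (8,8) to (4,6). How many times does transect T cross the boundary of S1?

2

The segment meets the boundary at (7,7.5), (7.263,7.632).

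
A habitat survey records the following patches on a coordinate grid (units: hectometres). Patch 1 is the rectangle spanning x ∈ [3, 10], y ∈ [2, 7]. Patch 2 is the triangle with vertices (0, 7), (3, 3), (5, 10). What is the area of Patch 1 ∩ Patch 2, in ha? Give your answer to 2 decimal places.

2.29

The intersection is the polygon with vertices (3,7), (4.143,7), (3,3).
By the shoelace formula its area is 2.29.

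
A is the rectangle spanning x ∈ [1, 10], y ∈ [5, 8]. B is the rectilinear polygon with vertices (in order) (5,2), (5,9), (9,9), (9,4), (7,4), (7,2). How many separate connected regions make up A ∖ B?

A ∖ B splits into 2 disjoint pieces (area 3, area 12).

2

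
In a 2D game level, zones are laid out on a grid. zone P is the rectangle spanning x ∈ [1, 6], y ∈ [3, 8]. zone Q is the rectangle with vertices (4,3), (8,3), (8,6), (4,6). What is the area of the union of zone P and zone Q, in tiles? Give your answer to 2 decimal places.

By inclusion–exclusion:
Individual areas: |zone P| = 25, |zone Q| = 12.
|zone P∩zone Q|: x∈[4,6], y∈[3,6] → 2·3 = 6.
|zone P ∪ zone Q| = 37 − 6 = 31.00.

31.00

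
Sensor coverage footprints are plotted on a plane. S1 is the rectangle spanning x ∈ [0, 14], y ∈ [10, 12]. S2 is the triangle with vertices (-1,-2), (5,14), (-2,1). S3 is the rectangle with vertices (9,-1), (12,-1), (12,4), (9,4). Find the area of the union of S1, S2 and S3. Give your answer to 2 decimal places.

By inclusion–exclusion:
Individual areas: |S1| = 28, |S2| = 17, |S3| = 15.
|S1∩S2| = 0.9808.
|S1∩S3| = 0 (no overlap).
|S2∩S3| = 0.
|S1∩S2∩S3| = 0.
|S1 ∪ S2 ∪ S3| = 60 − 0.9808 + 0 = 59.02.

59.02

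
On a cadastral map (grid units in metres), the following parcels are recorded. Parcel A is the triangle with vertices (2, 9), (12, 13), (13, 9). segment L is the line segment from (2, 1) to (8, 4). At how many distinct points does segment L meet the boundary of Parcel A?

The segment lies entirely outside Parcel A and never meets its boundary.

0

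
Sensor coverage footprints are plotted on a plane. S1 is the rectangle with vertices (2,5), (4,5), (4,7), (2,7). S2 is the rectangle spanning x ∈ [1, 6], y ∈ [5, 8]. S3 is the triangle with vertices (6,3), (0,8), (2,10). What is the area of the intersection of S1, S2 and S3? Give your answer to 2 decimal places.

2.86

The intersection is the polygon with vertices (3.714,7), (4,6.5), (4,5), (3.6,5), (2,6.333), (2,7).
By the shoelace formula its area is 2.86.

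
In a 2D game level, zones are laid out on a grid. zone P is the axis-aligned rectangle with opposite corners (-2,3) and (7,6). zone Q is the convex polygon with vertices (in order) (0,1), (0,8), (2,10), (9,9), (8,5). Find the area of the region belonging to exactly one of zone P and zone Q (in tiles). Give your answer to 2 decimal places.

|zone P| = 27, |zone Q| = 53.5, |zone P∩zone Q| = 18.75.
|zone P △ zone Q| = |zone P| + |zone Q| − 2·|zone P∩zone Q| = 27 + 53.5 − 37.5 = 43.00.

43.00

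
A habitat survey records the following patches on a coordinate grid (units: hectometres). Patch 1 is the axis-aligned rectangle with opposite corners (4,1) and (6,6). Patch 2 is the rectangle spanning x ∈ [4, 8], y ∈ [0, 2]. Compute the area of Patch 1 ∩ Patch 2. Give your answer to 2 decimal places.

2.00

|Patch 1∩Patch 2|: x∈[4,6], y∈[1,2] → 2·1 = 2.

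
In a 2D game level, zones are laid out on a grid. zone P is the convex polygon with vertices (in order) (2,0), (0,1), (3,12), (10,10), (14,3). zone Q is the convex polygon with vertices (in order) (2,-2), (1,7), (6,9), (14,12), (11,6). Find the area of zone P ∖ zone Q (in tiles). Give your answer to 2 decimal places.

|zone P| = 103.5, |zone P∩zone Q| = 64.1267.
|zone P ∖ zone Q| = |zone P| − |zone P∩zone Q| = 103.5 − 64.1267 = 39.37.

39.37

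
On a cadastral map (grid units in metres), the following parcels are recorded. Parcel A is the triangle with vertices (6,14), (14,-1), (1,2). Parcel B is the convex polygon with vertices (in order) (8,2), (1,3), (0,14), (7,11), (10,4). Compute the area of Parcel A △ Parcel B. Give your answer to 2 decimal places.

|Parcel A| = 85.5, |Parcel B| = 78, |Parcel A∩Parcel B| = 49.2421.
|Parcel A △ Parcel B| = |Parcel A| + |Parcel B| − 2·|Parcel A∩Parcel B| = 85.5 + 78 − 98.4842 = 65.02.

65.02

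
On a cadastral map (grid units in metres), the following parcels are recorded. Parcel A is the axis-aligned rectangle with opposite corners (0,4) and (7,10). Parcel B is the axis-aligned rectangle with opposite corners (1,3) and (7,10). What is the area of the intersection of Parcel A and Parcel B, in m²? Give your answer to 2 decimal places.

|Parcel A∩Parcel B|: x∈[1,7], y∈[4,10] → 6·6 = 36.

36.00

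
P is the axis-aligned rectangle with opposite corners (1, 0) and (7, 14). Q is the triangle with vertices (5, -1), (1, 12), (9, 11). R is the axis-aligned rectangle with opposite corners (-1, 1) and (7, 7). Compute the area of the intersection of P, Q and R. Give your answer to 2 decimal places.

The intersection is the polygon with vertices (5.667,1), (4.385,1), (2.538,7), (7,7), (7,5).
By the shoelace formula its area is 18.56.

18.56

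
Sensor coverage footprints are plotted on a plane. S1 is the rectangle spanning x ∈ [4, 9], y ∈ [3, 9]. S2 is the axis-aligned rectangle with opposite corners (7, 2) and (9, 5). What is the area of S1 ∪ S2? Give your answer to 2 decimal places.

By inclusion–exclusion:
Individual areas: |S1| = 30, |S2| = 6.
|S1∩S2|: x∈[7,9], y∈[3,5] → 2·2 = 4.
|S1 ∪ S2| = 36 − 4 = 32.00.

32.00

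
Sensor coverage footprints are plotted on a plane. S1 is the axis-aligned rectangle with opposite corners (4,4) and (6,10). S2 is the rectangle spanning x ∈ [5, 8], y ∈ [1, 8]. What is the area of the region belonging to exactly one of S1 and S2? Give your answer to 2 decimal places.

25.00

|S1∩S2|: x∈[5,6], y∈[4,8] → 1·4 = 4.
|S1 △ S2| = |S1| + |S2| − 2·|S1∩S2| = 12 + 21 − 8 = 25.00.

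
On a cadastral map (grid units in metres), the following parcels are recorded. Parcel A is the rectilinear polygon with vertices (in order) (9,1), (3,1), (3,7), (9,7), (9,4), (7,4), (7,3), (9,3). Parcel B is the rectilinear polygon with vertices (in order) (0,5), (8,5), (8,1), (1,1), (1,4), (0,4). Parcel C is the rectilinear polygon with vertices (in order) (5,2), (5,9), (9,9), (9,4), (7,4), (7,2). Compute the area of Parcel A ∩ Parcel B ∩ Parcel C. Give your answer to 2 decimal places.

7.00

The intersection is the polygon with vertices (8,5), (8,4), (7,4), (7,3), (7,2), (5,2), (5,5).
By the shoelace formula its area is 7.00.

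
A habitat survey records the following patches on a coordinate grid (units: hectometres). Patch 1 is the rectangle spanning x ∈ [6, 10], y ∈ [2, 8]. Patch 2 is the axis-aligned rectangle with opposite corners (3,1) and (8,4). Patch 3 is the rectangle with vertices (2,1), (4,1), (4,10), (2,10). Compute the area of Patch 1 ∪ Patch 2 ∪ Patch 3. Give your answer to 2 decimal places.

50.00

By inclusion–exclusion:
Individual areas: |Patch 1| = 24, |Patch 2| = 15, |Patch 3| = 18.
|Patch 1∩Patch 2|: x∈[6,8], y∈[2,4] → 2·2 = 4.
|Patch 1∩Patch 3| = 0 (no overlap).
|Patch 2∩Patch 3|: x∈[3,4], y∈[1,4] → 1·3 = 3.
|Patch 1∩Patch 2∩Patch 3| = 0.
|Patch 1 ∪ Patch 2 ∪ Patch 3| = 57 − 7 + 0 = 50.00.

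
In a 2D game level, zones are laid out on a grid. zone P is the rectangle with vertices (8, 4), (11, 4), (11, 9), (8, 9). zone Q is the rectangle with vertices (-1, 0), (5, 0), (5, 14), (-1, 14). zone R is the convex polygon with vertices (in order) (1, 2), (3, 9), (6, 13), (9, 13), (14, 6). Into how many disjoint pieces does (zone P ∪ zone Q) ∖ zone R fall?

(zone P ∪ zone Q) ∖ zone R splits into 2 disjoint pieces (area 1.8462, area 62.7949).

2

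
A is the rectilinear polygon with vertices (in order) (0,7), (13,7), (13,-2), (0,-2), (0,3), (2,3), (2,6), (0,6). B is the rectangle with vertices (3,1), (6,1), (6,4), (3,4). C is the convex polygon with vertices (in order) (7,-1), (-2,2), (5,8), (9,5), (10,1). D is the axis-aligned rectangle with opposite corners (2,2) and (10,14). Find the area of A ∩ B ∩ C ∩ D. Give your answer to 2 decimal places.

The intersection is the polygon with vertices (6,4), (6,2), (3,2), (3,4).
By the shoelace formula its area is 6.00.

6.00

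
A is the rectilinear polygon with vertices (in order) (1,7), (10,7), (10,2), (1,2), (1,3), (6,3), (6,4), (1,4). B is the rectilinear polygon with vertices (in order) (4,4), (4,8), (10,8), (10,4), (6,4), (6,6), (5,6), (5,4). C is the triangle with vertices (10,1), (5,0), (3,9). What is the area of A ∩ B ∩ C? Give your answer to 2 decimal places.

4.24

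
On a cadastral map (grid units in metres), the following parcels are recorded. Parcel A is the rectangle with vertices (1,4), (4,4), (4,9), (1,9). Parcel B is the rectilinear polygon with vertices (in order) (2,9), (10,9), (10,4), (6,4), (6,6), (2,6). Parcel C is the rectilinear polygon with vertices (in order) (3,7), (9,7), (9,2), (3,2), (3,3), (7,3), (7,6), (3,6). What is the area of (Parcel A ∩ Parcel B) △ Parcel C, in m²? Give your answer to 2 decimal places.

|Parcel A ∩ Parcel B| = 6.
|(Parcel A ∩ Parcel B) ∩ Parcel C| = 1.
|(Parcel A ∩ Parcel B) △ Parcel C| = 6 + 18 − 2 = 22.00.

22.00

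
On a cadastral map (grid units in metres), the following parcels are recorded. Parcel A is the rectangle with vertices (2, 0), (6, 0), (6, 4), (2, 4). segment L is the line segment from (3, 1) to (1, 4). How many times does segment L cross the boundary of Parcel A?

The segment meets the boundary at (2,2.5).

1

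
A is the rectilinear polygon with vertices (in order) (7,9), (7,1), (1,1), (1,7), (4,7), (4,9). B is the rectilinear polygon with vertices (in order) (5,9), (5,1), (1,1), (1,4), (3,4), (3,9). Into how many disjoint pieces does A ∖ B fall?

A ∖ B splits into 2 disjoint pieces (area 16, area 6).

2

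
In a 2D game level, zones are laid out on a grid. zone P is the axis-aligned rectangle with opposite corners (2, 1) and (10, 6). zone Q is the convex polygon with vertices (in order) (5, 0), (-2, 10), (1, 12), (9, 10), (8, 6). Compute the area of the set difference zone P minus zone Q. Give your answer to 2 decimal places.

|zone P| = 40, |zone P∩zone Q| = 19.9714.
|zone P ∖ zone Q| = |zone P| − |zone P∩zone Q| = 40 − 19.9714 = 20.03.

20.03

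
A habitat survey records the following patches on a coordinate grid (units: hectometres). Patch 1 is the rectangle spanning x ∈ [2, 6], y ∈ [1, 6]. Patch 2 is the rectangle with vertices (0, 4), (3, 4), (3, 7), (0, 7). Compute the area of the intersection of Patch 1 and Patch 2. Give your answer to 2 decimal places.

2.00

|Patch 1∩Patch 2|: x∈[2,3], y∈[4,6] → 1·2 = 2.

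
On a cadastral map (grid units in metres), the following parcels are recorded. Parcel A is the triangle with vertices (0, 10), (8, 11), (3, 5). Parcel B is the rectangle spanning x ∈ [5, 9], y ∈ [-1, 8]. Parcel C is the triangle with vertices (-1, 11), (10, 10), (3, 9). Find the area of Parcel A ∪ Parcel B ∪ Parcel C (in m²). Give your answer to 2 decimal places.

By inclusion–exclusion:
Individual areas: |Parcel A| = 21.5, |Parcel B| = 36, |Parcel C| = 9.
|Parcel A∩Parcel B| = 0.15.
|Parcel A∩Parcel C| = 6.0915.
|Parcel B∩Parcel C| = 0.
|Parcel A∩Parcel B∩Parcel C| = 0.
|Parcel A ∪ Parcel B ∪ Parcel C| = 66.5 − 6.2415 + 0 = 60.26.

60.26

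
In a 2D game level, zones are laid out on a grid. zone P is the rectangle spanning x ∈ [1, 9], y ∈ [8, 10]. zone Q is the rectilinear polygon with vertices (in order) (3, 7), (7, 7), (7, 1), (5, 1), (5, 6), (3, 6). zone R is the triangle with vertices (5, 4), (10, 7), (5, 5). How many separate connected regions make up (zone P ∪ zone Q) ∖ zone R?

(zone P ∪ zone Q) ∖ zone R splits into 3 disjoint pieces (area 16, area 5.2, area 7.2).

3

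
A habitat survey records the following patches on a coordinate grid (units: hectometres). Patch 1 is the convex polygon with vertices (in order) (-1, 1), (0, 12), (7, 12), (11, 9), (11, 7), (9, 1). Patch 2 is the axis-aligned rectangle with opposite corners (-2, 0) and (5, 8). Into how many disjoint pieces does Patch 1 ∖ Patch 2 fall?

Patch 1 ∖ Patch 2 is a single connected region.

1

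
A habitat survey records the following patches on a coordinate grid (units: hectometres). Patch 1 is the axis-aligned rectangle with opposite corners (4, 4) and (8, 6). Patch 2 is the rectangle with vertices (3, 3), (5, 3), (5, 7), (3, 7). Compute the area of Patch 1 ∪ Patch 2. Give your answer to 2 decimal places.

By inclusion–exclusion:
Individual areas: |Patch 1| = 8, |Patch 2| = 8.
|Patch 1∩Patch 2|: x∈[4,5], y∈[4,6] → 1·2 = 2.
|Patch 1 ∪ Patch 2| = 16 − 2 = 14.00.

14.00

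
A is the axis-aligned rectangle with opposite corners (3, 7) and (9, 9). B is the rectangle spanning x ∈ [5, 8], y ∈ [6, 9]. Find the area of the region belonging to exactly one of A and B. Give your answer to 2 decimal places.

9.00

|A∩B|: x∈[5,8], y∈[7,9] → 3·2 = 6.
|A △ B| = |A| + |B| − 2·|A∩B| = 12 + 9 − 12 = 9.00.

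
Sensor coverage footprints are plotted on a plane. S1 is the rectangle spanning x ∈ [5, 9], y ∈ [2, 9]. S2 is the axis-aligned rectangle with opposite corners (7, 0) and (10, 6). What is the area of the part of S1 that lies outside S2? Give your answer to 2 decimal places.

20.00

|S1∩S2|: x∈[7,9], y∈[2,6] → 2·4 = 8.
|S1| = 28.
|S1 ∖ S2| = |S1| − |S1∩S2| = 28 − 8 = 20.00.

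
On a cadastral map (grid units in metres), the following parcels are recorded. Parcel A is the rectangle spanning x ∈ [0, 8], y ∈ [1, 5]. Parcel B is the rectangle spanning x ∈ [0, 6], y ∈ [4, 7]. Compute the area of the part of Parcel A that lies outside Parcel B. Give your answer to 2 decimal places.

26.00

|Parcel A∩Parcel B|: x∈[0,6], y∈[4,5] → 6·1 = 6.
|Parcel A| = 32.
|Parcel A ∖ Parcel B| = |Parcel A| − |Parcel A∩Parcel B| = 32 − 6 = 26.00.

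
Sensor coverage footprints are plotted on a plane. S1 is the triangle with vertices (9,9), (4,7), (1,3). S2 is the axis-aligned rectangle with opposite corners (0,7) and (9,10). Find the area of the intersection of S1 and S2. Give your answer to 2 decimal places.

The intersection is the polygon with vertices (9,9), (6.333,7), (4,7).
By the shoelace formula its area is 2.33.

2.33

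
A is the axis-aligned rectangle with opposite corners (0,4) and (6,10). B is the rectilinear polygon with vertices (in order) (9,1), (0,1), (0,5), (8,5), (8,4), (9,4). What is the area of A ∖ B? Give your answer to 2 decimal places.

|A| = 36, |A∩B| = 6.
|A ∖ B| = |A| − |A∩B| = 36 − 6 = 30.00.

30.00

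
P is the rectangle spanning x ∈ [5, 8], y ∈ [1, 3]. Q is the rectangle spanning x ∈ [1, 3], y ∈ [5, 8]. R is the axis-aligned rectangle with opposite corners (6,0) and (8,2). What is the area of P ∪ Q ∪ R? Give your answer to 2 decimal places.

14.00

By inclusion–exclusion:
Individual areas: |P| = 6, |Q| = 6, |R| = 4.
|P∩Q| = 0 (no overlap).
|P∩R|: x∈[6,8], y∈[1,2] → 2·1 = 2.
|Q∩R| = 0 (no overlap).
|P∩Q∩R| = 0.
|P ∪ Q ∪ R| = 16 − 2 + 0 = 14.00.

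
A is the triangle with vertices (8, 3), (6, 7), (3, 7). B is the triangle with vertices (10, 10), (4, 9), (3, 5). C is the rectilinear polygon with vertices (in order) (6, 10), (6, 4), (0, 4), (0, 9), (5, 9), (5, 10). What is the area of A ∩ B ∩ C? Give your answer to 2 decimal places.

1.40

The intersection is the polygon with vertices (4.321,5.943), (3.417,6.667), (3.5,7), (5.8,7).
By the shoelace formula its area is 1.40.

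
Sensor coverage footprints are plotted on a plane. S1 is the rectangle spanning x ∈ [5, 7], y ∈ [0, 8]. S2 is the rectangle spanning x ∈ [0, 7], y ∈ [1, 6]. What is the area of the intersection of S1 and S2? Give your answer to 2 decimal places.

10.00

|S1∩S2|: x∈[5,7], y∈[1,6] → 2·5 = 10.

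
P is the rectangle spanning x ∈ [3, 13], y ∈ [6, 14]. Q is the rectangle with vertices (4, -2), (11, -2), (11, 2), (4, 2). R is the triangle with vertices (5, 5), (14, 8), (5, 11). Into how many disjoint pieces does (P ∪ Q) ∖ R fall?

3

(P ∪ Q) ∖ R splits into 3 disjoint pieces (area 4.1667, area 50.6667, area 28).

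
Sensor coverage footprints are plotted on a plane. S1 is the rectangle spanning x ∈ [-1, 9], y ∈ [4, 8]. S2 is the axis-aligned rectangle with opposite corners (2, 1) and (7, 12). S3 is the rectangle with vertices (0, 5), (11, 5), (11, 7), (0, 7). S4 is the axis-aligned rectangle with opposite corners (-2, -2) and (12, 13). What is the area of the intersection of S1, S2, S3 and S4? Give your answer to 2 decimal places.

The intersection is the polygon with vertices (2,5), (2,7), (7,7), (7,5).
By the shoelace formula its area is 10.00.

10.00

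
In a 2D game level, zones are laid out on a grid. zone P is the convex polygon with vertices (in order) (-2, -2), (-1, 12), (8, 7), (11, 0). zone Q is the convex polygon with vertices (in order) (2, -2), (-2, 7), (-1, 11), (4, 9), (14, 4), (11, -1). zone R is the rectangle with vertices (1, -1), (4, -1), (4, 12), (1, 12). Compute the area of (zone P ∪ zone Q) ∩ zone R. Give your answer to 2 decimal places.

33.17

The region (zone P ∪ zone Q) ∩ zone R is the polygon with vertices (4,9.222), (4,-1), (1,-1), (1,10.889).
By the shoelace formula its area is 33.17.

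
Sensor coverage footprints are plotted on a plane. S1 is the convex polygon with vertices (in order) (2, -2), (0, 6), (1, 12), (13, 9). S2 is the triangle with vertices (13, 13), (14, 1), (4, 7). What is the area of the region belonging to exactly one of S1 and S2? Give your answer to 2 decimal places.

98.58

|S1| = 92.5, |S2| = 57, |S1∩S2| = 25.4602.
|S1 △ S2| = |S1| + |S2| − 2·|S1∩S2| = 92.5 + 57 − 50.9205 = 98.58.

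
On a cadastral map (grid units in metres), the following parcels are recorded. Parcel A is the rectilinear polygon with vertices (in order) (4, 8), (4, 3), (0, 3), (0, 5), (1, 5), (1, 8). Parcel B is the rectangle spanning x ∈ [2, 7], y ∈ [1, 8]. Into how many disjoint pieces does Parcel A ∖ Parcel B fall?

1

Parcel A ∖ Parcel B is a single connected region.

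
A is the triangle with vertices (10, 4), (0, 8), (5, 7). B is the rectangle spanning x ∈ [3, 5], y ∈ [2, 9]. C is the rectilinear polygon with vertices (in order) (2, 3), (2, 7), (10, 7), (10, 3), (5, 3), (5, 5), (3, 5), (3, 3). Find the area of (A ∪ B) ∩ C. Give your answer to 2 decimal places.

6.55

|A ∪ B| = 17.4.
|(A ∪ B) ∩ C| = 6.55.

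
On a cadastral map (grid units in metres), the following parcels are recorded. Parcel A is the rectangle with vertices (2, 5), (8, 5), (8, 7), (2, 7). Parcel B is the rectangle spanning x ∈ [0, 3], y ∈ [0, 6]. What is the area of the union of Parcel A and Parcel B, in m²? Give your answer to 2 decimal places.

29.00

By inclusion–exclusion:
Individual areas: |Parcel A| = 12, |Parcel B| = 18.
|Parcel A∩Parcel B|: x∈[2,3], y∈[5,6] → 1·1 = 1.
|Parcel A ∪ Parcel B| = 30 − 1 = 29.00.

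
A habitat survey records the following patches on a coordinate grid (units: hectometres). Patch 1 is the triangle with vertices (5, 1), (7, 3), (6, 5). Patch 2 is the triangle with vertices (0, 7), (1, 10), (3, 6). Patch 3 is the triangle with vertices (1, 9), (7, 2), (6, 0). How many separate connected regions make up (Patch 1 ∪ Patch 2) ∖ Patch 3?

3

(Patch 1 ∪ Patch 2) ∖ Patch 3 splits into 3 disjoint pieces (area 0.0591, area 1.5112, area 4.1227).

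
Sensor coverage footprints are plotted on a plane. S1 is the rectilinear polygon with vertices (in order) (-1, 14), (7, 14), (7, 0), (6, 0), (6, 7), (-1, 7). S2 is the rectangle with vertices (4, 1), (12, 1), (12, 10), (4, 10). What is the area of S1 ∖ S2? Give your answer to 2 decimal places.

|S1| = 63, |S1∩S2| = 15.
|S1 ∖ S2| = |S1| − |S1∩S2| = 63 − 15 = 48.00.

48.00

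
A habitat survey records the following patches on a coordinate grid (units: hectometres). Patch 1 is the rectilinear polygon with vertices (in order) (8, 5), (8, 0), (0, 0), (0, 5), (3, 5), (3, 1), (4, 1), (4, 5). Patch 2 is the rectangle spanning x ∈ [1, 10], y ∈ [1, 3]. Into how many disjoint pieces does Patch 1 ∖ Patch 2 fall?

Patch 1 ∖ Patch 2 splits into 2 disjoint pieces (area 8, area 16).

2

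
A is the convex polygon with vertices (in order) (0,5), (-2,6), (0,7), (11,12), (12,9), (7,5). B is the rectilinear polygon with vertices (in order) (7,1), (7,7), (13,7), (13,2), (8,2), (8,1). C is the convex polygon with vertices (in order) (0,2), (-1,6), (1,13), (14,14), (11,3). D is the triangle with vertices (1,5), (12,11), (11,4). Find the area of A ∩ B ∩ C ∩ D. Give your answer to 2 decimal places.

The intersection is the polygon with vertices (9.5,7), (7,5), (7,7).
By the shoelace formula its area is 2.50.

2.50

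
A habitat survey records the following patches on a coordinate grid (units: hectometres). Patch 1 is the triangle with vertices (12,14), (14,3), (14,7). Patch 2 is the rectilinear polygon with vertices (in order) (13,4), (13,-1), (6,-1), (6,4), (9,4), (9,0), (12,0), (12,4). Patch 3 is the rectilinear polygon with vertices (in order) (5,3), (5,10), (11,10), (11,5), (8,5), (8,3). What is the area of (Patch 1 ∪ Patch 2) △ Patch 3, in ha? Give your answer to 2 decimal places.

|Patch 1 ∪ Patch 2| = 27.
|(Patch 1 ∪ Patch 2) ∩ Patch 3| = 2.
|(Patch 1 ∪ Patch 2) △ Patch 3| = 27 + 36 − 4 = 59.00.

59.00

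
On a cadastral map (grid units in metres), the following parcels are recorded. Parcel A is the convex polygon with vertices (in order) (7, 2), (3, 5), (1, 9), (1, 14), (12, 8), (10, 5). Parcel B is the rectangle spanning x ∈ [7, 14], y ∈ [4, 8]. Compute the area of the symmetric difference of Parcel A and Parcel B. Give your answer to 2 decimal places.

|Parcel A| = 69.5, |Parcel B| = 28, |Parcel A∩Parcel B| = 14.5.
|Parcel A △ Parcel B| = |Parcel A| + |Parcel B| − 2·|Parcel A∩Parcel B| = 69.5 + 28 − 29 = 68.50.

68.50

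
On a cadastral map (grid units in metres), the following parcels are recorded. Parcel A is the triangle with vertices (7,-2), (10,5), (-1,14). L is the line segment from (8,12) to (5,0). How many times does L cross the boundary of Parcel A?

The segment meets the boundary at (5.333,1.333), (6.887,7.547).

2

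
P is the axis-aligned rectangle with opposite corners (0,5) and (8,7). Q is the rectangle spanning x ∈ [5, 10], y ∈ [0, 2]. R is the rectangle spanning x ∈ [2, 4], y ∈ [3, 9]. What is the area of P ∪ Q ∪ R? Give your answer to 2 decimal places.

By inclusion–exclusion:
Individual areas: |P| = 16, |Q| = 10, |R| = 12.
|P∩Q| = 0 (no overlap).
|P∩R|: x∈[2,4], y∈[5,7] → 2·2 = 4.
|Q∩R| = 0 (no overlap).
|P∩Q∩R| = 0.
|P ∪ Q ∪ R| = 38 − 4 + 0 = 34.00.

34.00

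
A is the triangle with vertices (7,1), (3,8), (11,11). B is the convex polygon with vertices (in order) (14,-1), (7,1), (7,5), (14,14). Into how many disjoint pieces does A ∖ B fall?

A ∖ B is a single connected region.

1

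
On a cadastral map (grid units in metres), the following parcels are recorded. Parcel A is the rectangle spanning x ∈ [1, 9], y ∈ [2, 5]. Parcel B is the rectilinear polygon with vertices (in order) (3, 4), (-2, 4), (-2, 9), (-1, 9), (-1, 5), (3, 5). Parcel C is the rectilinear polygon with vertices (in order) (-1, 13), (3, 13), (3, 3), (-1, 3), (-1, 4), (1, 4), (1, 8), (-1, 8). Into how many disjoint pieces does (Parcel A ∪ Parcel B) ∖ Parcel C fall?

2

(Parcel A ∪ Parcel B) ∖ Parcel C splits into 2 disjoint pieces (area 20, area 7).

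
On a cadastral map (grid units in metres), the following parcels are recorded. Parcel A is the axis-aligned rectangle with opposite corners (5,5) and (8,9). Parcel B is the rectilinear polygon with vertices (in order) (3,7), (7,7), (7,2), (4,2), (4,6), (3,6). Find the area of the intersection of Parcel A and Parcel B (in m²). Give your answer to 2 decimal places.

4.00

The intersection is the polygon with vertices (5,5), (5,7), (7,7), (7,5).
By the shoelace formula its area is 4.00.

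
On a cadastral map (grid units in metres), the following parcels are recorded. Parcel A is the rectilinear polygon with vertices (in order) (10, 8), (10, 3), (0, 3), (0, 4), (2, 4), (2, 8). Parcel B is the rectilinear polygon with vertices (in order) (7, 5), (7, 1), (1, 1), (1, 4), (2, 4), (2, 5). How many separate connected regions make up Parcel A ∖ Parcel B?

2

Parcel A ∖ Parcel B splits into 2 disjoint pieces (area 30, area 1).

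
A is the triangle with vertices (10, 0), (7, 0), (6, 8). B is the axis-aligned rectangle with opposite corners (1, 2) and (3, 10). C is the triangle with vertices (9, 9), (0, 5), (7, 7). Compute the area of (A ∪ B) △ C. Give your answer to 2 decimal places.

31.24

|A ∪ B| = 28.
|(A ∪ B) ∩ C| = 0.8806.
|(A ∪ B) △ C| = 28 + 5 − 1.7613 = 31.24.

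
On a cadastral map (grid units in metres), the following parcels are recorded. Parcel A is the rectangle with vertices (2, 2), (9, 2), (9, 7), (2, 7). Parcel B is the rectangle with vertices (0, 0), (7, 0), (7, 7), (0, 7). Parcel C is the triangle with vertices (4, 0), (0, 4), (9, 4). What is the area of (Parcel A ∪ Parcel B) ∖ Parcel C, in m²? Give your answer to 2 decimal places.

|Parcel A ∪ Parcel B| = 59.
|(Parcel A ∪ Parcel B) ∩ Parcel C| = 18.
|(Parcel A ∪ Parcel B) ∖ Parcel C| = 59 − 18 = 41.00.

41.00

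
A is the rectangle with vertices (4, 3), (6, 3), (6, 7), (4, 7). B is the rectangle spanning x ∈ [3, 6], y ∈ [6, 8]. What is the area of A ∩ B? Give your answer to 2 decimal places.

|A∩B|: x∈[4,6], y∈[6,7] → 2·1 = 2.

2.00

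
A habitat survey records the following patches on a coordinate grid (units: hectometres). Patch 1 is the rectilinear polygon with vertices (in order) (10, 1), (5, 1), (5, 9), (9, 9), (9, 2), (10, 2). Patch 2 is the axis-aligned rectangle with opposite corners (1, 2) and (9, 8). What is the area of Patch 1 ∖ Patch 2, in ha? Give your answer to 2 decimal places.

9.00

|Patch 1| = 33, |Patch 1∩Patch 2| = 24.
|Patch 1 ∖ Patch 2| = |Patch 1| − |Patch 1∩Patch 2| = 33 − 24 = 9.00.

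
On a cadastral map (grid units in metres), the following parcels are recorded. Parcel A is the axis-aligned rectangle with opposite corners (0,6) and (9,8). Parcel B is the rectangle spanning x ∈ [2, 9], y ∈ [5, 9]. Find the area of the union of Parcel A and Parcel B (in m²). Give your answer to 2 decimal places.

By inclusion–exclusion:
Individual areas: |Parcel A| = 18, |Parcel B| = 28.
|Parcel A∩Parcel B|: x∈[2,9], y∈[6,8] → 7·2 = 14.
|Parcel A ∪ Parcel B| = 46 − 14 = 32.00.

32.00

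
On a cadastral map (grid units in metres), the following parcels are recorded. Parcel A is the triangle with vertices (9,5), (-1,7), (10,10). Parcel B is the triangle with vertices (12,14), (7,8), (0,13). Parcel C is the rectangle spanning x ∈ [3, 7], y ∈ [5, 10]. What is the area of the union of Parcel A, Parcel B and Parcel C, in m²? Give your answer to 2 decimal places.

64.60

By inclusion–exclusion:
Individual areas: |Parcel A| = 26, |Parcel B| = 33.5, |Parcel C| = 20.
|Parcel A∩Parcel B| = 1.4607.
|Parcel A∩Parcel C| = 11.3455.
|Parcel B∩Parcel C| = 2.8.
|Parcel A∩Parcel B∩Parcel C| = 0.7075.
|Parcel A ∪ Parcel B ∪ Parcel C| = 79.5 − 15.6061 + 0.7075 = 64.60.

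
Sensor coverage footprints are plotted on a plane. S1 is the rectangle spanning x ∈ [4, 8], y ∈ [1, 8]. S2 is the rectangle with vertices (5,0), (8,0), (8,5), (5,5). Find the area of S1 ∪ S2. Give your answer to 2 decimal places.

31.00

By inclusion–exclusion:
Individual areas: |S1| = 28, |S2| = 15.
|S1∩S2|: x∈[5,8], y∈[1,5] → 3·4 = 12.
|S1 ∪ S2| = 43 − 12 = 31.00.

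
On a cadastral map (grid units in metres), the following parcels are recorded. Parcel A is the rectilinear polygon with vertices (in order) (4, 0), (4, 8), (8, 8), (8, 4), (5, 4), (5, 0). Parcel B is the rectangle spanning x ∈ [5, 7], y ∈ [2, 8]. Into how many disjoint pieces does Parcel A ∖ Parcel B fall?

Parcel A ∖ Parcel B splits into 2 disjoint pieces (area 8, area 4).

2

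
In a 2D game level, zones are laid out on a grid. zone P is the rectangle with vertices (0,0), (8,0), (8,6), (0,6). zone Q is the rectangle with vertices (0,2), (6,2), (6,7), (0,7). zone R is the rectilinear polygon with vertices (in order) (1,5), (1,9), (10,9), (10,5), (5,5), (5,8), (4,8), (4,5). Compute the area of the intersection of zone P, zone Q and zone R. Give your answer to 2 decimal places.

4.00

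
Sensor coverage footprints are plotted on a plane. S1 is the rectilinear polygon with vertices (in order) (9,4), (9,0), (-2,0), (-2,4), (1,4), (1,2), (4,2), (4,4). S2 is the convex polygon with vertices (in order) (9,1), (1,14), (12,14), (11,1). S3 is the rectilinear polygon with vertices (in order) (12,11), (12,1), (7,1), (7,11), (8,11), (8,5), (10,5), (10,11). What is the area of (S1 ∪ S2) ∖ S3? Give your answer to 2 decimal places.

87.90

|S1 ∪ S2| = 119.7308.
|(S1 ∪ S2) ∩ S3| = 31.8269.
|(S1 ∪ S2) ∖ S3| = 119.7308 − 31.8269 = 87.90.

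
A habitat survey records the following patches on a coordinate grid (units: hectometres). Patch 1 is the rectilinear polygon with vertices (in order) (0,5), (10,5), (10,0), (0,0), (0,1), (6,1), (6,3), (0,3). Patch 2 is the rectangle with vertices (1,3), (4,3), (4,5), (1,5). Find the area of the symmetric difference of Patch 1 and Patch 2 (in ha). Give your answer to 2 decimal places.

32.00

|Patch 1| = 38, |Patch 2| = 6, |Patch 1∩Patch 2| = 6.
|Patch 1 △ Patch 2| = |Patch 1| + |Patch 2| − 2·|Patch 1∩Patch 2| = 38 + 6 − 12 = 32.00.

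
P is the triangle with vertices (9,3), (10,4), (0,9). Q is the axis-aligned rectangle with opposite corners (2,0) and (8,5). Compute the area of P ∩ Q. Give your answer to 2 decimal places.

1.33

The intersection is the polygon with vertices (6,5), (8,5), (8,3.667).
By the shoelace formula its area is 1.33.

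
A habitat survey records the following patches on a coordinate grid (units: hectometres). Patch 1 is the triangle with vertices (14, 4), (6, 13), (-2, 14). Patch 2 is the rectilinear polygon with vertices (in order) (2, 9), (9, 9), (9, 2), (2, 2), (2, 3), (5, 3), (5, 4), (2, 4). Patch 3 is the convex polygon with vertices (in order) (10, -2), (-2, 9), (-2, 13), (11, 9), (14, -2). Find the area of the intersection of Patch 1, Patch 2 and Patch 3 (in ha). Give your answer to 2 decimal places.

The intersection is the polygon with vertices (9,9), (9,7.125), (6,9).
By the shoelace formula its area is 2.81.

2.81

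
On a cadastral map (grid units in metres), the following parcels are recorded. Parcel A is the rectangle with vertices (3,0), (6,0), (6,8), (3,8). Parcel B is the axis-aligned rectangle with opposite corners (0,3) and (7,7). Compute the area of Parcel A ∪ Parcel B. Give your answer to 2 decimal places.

40.00

By inclusion–exclusion:
Individual areas: |Parcel A| = 24, |Parcel B| = 28.
|Parcel A∩Parcel B|: x∈[3,6], y∈[3,7] → 3·4 = 12.
|Parcel A ∪ Parcel B| = 52 − 12 = 40.00.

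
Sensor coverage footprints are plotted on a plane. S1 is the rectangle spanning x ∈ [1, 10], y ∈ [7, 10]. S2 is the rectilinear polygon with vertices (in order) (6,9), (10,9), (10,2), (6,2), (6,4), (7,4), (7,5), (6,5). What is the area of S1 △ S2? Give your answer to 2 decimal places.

38.00

|S1| = 27, |S2| = 27, |S1∩S2| = 8.
|S1 △ S2| = |S1| + |S2| − 2·|S1∩S2| = 27 + 27 − 16 = 38.00.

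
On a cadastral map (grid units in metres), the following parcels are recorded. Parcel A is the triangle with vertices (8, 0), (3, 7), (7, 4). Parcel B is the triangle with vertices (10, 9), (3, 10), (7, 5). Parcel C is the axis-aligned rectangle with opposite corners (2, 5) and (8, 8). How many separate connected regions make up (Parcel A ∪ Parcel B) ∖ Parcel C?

2

(Parcel A ∪ Parcel B) ∖ Parcel C splits into 2 disjoint pieces (area 5.2619, area 9.5667).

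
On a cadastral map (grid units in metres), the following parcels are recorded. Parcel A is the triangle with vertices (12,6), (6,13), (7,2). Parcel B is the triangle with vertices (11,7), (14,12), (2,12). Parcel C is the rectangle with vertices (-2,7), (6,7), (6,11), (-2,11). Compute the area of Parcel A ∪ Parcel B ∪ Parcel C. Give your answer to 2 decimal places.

82.56

By inclusion–exclusion:
Individual areas: |Parcel A| = 29.5, |Parcel B| = 30, |Parcel C| = 32.
|Parcel A∩Parcel B| = 7.597.
|Parcel A∩Parcel C| = 0.
|Parcel B∩Parcel C| = 1.3444.
|Parcel A∩Parcel B∩Parcel C| = 0.
|Parcel A ∪ Parcel B ∪ Parcel C| = 91.5 − 8.9414 + 0 = 82.56.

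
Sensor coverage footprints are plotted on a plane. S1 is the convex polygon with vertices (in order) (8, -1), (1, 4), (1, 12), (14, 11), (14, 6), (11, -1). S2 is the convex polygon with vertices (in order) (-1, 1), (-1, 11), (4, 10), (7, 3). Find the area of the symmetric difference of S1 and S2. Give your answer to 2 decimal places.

123.18

|S1| = 134.5, |S2| = 56, |S1∩S2| = 33.6593.
|S1 △ S2| = |S1| + |S2| − 2·|S1∩S2| = 134.5 + 56 − 67.3185 = 123.18.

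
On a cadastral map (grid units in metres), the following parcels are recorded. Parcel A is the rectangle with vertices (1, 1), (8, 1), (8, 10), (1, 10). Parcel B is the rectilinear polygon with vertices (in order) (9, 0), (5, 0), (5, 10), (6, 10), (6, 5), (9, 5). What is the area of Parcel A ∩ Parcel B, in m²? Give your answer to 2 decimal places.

The intersection is the polygon with vertices (8,1), (5,1), (5,10), (6,10), (6,5), (8,5).
By the shoelace formula its area is 17.00.

17.00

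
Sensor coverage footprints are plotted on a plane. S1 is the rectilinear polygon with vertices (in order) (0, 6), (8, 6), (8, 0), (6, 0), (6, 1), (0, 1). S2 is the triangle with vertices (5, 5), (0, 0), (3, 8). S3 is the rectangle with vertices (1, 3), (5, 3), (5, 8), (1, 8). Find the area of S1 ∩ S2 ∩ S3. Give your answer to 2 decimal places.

7.60

The intersection is the polygon with vertices (5,5), (3,3), (1.125,3), (2.25,6), (4.333,6).
By the shoelace formula its area is 7.60.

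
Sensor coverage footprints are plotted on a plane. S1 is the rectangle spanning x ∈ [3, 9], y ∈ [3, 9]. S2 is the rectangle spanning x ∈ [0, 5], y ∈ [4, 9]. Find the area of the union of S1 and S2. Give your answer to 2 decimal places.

51.00

By inclusion–exclusion:
Individual areas: |S1| = 36, |S2| = 25.
|S1∩S2|: x∈[3,5], y∈[4,9] → 2·5 = 10.
|S1 ∪ S2| = 61 − 10 = 51.00.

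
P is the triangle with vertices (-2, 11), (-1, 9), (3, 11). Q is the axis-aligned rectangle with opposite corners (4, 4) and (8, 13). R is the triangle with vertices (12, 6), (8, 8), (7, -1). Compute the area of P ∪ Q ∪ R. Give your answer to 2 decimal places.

By inclusion–exclusion:
Individual areas: |P| = 5, |Q| = 36, |R| = 19.
|P∩Q| = 0.
|P∩R| = 0.
|Q∩R| = 0.8889.
|P∩Q∩R| = 0.
|P ∪ Q ∪ R| = 60 − 0.8889 + 0 = 59.11.

59.11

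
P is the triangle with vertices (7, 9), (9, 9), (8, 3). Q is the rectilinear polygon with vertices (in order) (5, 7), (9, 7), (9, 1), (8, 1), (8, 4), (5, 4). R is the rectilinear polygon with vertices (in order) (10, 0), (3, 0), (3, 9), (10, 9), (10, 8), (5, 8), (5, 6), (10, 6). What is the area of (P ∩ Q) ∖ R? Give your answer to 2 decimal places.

1.17

|P ∩ Q| = 2.5833.
|(P ∩ Q) ∩ R| = 1.4167.
|(P ∩ Q) ∖ R| = 2.5833 − 1.4167 = 1.17.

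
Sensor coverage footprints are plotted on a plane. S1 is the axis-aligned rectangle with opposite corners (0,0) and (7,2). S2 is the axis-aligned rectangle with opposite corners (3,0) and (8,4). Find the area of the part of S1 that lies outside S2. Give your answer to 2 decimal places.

6.00

|S1∩S2|: x∈[3,7], y∈[0,2] → 4·2 = 8.
|S1| = 14.
|S1 ∖ S2| = |S1| − |S1∩S2| = 14 − 8 = 6.00.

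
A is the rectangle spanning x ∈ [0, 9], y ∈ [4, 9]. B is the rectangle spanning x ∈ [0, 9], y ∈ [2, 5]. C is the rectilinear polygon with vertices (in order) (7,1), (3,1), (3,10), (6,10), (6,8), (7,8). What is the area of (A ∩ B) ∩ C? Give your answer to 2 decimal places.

4.00

The region (A ∩ B) ∩ C is the polygon with vertices (3,4), (3,5), (7,5), (7,4).
By the shoelace formula its area is 4.00.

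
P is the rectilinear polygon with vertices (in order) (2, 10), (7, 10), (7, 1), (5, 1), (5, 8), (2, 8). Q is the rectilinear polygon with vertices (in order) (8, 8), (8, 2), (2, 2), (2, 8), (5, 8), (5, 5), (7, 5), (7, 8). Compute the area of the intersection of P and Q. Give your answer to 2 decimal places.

6.00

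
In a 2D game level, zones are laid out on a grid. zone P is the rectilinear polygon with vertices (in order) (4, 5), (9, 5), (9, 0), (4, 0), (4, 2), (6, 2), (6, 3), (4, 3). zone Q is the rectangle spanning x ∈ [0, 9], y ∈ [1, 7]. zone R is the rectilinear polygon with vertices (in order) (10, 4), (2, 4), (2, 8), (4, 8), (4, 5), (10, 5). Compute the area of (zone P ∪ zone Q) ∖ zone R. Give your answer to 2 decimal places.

|zone P ∪ zone Q| = 59.
|(zone P ∪ zone Q) ∩ zone R| = 11.
|(zone P ∪ zone Q) ∖ zone R| = 59 − 11 = 48.00.

48.00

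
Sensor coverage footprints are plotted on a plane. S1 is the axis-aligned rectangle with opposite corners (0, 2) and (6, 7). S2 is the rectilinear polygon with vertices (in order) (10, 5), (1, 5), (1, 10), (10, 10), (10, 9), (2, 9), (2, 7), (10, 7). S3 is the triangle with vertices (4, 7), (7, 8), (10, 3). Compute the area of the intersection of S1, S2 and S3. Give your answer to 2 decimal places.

The intersection is the polygon with vertices (6,7), (6,5.667), (4,7).
By the shoelace formula its area is 1.33.

1.33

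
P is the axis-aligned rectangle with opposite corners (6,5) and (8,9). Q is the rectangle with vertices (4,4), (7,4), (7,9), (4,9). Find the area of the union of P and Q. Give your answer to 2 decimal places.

By inclusion–exclusion:
Individual areas: |P| = 8, |Q| = 15.
|P∩Q|: x∈[6,7], y∈[5,9] → 1·4 = 4.
|P ∪ Q| = 23 − 4 = 19.00.

19.00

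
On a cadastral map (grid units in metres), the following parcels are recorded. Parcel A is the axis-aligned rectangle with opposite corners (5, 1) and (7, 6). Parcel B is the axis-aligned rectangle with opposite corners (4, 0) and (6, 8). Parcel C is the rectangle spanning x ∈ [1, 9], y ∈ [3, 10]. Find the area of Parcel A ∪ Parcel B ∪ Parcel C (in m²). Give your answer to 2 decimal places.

By inclusion–exclusion:
Individual areas: |Parcel A| = 10, |Parcel B| = 16, |Parcel C| = 56.
|Parcel A∩Parcel B|: x∈[5,6], y∈[1,6] → 1·5 = 5.
|Parcel A∩Parcel C|: x∈[5,7], y∈[3,6] → 2·3 = 6.
|Parcel B∩Parcel C|: x∈[4,6], y∈[3,8] → 2·5 = 10.
|Parcel A∩Parcel B∩Parcel C| = 3.
|Parcel A ∪ Parcel B ∪ Parcel C| = 82 − 21 + 3 = 64.00.

64.00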